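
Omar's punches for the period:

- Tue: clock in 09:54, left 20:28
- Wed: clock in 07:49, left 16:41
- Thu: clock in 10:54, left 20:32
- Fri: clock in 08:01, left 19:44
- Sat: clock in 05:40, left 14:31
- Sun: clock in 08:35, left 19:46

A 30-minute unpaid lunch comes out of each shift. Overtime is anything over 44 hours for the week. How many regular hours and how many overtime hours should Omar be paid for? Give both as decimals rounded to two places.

Tue: 09:54–20:28 = 10 h 34 min; less 30 min break → 10 h 4 min
Wed: 07:49–16:41 = 8 h 52 min; less 30 min break → 8 h 22 min
Thu: 10:54–20:32 = 9 h 38 min; less 30 min break → 9 h 8 min
Fri: 08:01–19:44 = 11 h 43 min; less 30 min break → 11 h 13 min
Sat: 05:40–14:31 = 8 h 51 min; less 30 min break → 8 h 21 min
Sun: 08:35–19:46 = 11 h 11 min; less 30 min break → 10 h 41 min
Total worked: 57 h 49 min = 57.82 h.
Threshold 44 h → overtime 13 h 49 min, regular 44 h 0 min.

Regular 44.00 hours, overtime 13.82 hours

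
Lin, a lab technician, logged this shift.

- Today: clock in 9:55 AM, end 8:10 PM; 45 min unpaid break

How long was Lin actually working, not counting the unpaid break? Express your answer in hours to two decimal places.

9.50 hours

Today: 9:55 AM–8:10 PM = 10 h 15 min; less 45 min break → 9 h 30 min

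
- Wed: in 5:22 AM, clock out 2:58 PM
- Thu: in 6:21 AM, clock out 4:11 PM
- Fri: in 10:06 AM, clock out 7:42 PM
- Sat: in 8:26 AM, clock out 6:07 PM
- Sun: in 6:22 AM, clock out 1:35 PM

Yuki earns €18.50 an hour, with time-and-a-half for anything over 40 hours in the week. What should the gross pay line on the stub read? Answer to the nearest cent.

€904.65

Wed: 5:22 AM–2:58 PM = 9 h 36 min
Thu: 6:21 AM–4:11 PM = 9 h 50 min
Fri: 10:06 AM–7:42 PM = 9 h 36 min
Sat: 8:26 AM–6:07 PM = 9 h 41 min
Sun: 6:22 AM–1:35 PM = 7 h 13 min
Total worked: 45 h 56 min = 2756 min.
Regular 40 h 0 min = 2400 min at €18.50/h; overtime 5 h 56 min = 356 min at €27.75/h.
Pay = (2400 × €18.50 + 356 × €27.75) ÷ 60 = €904.65.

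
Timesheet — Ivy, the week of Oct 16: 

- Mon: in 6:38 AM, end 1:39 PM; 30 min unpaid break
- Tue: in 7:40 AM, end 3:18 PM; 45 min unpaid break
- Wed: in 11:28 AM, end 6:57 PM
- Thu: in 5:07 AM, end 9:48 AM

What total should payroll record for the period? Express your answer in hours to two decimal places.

25.57 hours

Mon: 6:38 AM–1:39 PM = 7 h 1 min; less 30 min break → 6 h 31 min
Tue: 7:40 AM–3:18 PM = 7 h 38 min; less 45 min break → 6 h 53 min
Wed: 11:28 AM–6:57 PM = 7 h 29 min
Thu: 5:07 AM–9:48 AM = 4 h 41 min
Total: 6 h 31 min + 6 h 53 min + 7 h 29 min + 4 h 41 min = 25 h 34 min.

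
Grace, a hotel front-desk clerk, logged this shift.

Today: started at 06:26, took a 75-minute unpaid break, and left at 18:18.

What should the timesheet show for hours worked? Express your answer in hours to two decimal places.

10.62 hours

Today: 06:26–18:18 = 11 h 52 min; less 75 min break → 10 h 37 min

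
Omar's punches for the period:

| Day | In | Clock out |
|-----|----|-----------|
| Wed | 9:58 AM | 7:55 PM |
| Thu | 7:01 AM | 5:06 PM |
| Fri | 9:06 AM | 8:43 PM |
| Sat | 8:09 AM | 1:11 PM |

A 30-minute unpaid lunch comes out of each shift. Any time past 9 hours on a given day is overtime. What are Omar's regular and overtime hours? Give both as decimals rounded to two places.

Regular 31.53 hours, overtime 3.15 hours

Wed: 9:58 AM–7:55 PM = 9 h 57 min; less 30 min break → 9 h 27 min
Thu: 7:01 AM–5:06 PM = 10 h 5 min; less 30 min break → 9 h 35 min
Fri: 9:06 AM–8:43 PM = 11 h 37 min; less 30 min break → 11 h 7 min
Sat: 8:09 AM–1:11 PM = 5 h 2 min; less 30 min break → 4 h 32 min
Wed reg 9 h 0 min / OT 0 h 27 min; Thu reg 9 h 0 min / OT 0 h 35 min; Fri reg 9 h 0 min / OT 2 h 7 min; Sat reg 4 h 32 min / OT 0 h 0 min.
Totals: regular 31 h 32 min, overtime 3 h 9 min.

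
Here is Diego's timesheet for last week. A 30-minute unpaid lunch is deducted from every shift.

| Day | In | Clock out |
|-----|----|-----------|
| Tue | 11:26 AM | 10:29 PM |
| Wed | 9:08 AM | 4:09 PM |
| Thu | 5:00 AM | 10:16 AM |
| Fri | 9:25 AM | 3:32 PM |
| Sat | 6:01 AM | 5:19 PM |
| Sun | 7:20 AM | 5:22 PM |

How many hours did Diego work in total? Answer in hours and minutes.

47 h 47 min

Tue: 11:26 AM–10:29 PM = 11 h 3 min; less 30 min break → 10 h 33 min
Wed: 9:08 AM–4:09 PM = 7 h 1 min; less 30 min break → 6 h 31 min
Thu: 5:00 AM–10:16 AM = 5 h 16 min; less 30 min break → 4 h 46 min
Fri: 9:25 AM–3:32 PM = 6 h 7 min; less 30 min break → 5 h 37 min
Sat: 6:01 AM–5:19 PM = 11 h 18 min; less 30 min break → 10 h 48 min
Sun: 7:20 AM–5:22 PM = 10 h 2 min; less 30 min break → 9 h 32 min
Total: 10 h 33 min + 6 h 31 min + 4 h 46 min + 5 h 37 min + 10 h 48 min + 9 h 32 min = 47 h 47 min.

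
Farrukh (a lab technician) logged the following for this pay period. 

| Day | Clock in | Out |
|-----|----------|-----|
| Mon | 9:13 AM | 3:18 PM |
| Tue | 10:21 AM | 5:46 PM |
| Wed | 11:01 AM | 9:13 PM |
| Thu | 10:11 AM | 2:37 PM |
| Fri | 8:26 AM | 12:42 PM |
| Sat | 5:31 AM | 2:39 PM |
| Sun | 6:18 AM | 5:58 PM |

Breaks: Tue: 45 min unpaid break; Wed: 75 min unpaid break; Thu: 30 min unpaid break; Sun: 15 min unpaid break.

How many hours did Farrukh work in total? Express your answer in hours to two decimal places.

Mon: 9:13 AM–3:18 PM = 6 h 5 min
Tue: 10:21 AM–5:46 PM = 7 h 25 min; less 45 min break → 6 h 40 min
Wed: 11:01 AM–9:13 PM = 10 h 12 min; less 75 min break → 8 h 57 min
Thu: 10:11 AM–2:37 PM = 4 h 26 min; less 30 min break → 3 h 56 min
Fri: 8:26 AM–12:42 PM = 4 h 16 min
Sat: 5:31 AM–2:39 PM = 9 h 8 min
Sun: 6:18 AM–5:58 PM = 11 h 40 min; less 15 min break → 11 h 25 min
Total: 6 h 5 min + 6 h 40 min + 8 h 57 min + 3 h 56 min + 4 h 16 min + 9 h 8 min + 11 h 25 min = 50 h 27 min.

50.45 hours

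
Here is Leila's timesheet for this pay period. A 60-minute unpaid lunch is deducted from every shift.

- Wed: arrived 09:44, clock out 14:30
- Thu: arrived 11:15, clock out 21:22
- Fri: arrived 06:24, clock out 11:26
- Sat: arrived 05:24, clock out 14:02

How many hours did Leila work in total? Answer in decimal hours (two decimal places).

24.55 hours

Wed: 09:44–14:30 = 4 h 46 min; less 60 min break → 3 h 46 min
Thu: 11:15–21:22 = 10 h 7 min; less 60 min break → 9 h 7 min
Fri: 06:24–11:26 = 5 h 2 min; less 60 min break → 4 h 2 min
Sat: 05:24–14:02 = 8 h 38 min; less 60 min break → 7 h 38 min
Total: 3 h 46 min + 9 h 7 min + 4 h 2 min + 7 h 38 min = 24 h 33 min.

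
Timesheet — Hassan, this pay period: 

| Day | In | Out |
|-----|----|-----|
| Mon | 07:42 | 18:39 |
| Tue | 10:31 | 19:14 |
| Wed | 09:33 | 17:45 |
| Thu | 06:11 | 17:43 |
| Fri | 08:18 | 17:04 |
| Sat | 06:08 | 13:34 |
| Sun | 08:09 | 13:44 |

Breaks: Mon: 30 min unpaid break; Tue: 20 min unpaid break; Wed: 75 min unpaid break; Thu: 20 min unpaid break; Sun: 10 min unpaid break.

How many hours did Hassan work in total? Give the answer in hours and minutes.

58 h 36 min

Mon: 07:42–18:39 = 10 h 57 min; less 30 min break → 10 h 27 min
Tue: 10:31–19:14 = 8 h 43 min; less 20 min break → 8 h 23 min
Wed: 09:33–17:45 = 8 h 12 min; less 75 min break → 6 h 57 min
Thu: 06:11–17:43 = 11 h 32 min; less 20 min break → 11 h 12 min
Fri: 08:18–17:04 = 8 h 46 min
Sat: 06:08–13:34 = 7 h 26 min
Sun: 08:09–13:44 = 5 h 35 min; less 10 min break → 5 h 25 min
Total: 10 h 27 min + 8 h 23 min + 6 h 57 min + 11 h 12 min + 8 h 46 min + 7 h 26 min + 5 h 25 min = 58 h 36 min.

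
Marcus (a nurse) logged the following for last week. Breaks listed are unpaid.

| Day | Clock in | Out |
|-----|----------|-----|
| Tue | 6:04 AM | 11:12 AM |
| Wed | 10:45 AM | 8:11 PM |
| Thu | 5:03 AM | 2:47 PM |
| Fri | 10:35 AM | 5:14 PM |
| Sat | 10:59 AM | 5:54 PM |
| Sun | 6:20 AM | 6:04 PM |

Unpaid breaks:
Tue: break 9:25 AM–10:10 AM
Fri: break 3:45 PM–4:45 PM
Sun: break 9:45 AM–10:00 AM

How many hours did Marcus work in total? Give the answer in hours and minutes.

Tue: 6:04 AM–11:12 AM = 5 h 8 min; less 45 min break → 4 h 23 min
Wed: 10:45 AM–8:11 PM = 9 h 26 min
Thu: 5:03 AM–2:47 PM = 9 h 44 min
Fri: 10:35 AM–5:14 PM = 6 h 39 min; less 60 min break → 5 h 39 min
Sat: 10:59 AM–5:54 PM = 6 h 55 min
Sun: 6:20 AM–6:04 PM = 11 h 44 min; less 15 min break → 11 h 29 min
Total: 4 h 23 min + 9 h 26 min + 9 h 44 min + 5 h 39 min + 6 h 55 min + 11 h 29 min = 47 h 36 min.

47 h 36 min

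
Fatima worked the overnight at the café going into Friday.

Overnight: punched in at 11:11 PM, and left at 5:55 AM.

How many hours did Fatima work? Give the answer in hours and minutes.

6 h 44 min

Overnight: 11:11 PM → midnight = 0 h 49 min; midnight → 5:55 AM = 5 h 55 min; span 6 h 44 min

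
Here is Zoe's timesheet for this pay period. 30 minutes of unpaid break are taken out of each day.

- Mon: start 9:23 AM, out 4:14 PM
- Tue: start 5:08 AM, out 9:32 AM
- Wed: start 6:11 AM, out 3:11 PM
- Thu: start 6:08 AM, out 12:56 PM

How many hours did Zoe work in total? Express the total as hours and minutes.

25 h 3 min

Mon: 9:23 AM–4:14 PM = 6 h 51 min; less 30 min break → 6 h 21 min
Tue: 5:08 AM–9:32 AM = 4 h 24 min; less 30 min break → 3 h 54 min
Wed: 6:11 AM–3:11 PM = 9 h 0 min; less 30 min break → 8 h 30 min
Thu: 6:08 AM–12:56 PM = 6 h 48 min; less 30 min break → 6 h 18 min
Total: 6 h 21 min + 3 h 54 min + 8 h 30 min + 6 h 18 min = 25 h 3 min.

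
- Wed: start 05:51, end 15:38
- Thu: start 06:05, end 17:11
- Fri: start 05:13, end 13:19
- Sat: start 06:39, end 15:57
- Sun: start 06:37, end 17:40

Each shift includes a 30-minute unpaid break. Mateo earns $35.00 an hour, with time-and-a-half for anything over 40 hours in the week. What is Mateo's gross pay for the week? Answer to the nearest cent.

Wed: 05:51–15:38 = 9 h 47 min; less 30 min break → 9 h 17 min
Thu: 06:05–17:11 = 11 h 6 min; less 30 min break → 10 h 36 min
Fri: 05:13–13:19 = 8 h 6 min; less 30 min break → 7 h 36 min
Sat: 06:39–15:57 = 9 h 18 min; less 30 min break → 8 h 48 min
Sun: 06:37–17:40 = 11 h 3 min; less 30 min break → 10 h 33 min
Total worked: 46 h 50 min = 2810 min.
Regular 40 h 0 min = 2400 min at $35.00/h; overtime 6 h 50 min = 410 min at $52.50/h.
Pay = (2400 × $35.00 + 410 × $52.50) ÷ 60 = $1758.75.

$1758.75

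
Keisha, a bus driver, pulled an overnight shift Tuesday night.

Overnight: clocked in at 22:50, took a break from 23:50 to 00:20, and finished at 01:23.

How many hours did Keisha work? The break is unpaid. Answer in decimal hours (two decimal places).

Overnight: 22:50 → midnight = 1 h 10 min; midnight → 01:23 = 1 h 23 min; span 2 h 33 min; less 30 min break → 2 h 3 min

2.05 hours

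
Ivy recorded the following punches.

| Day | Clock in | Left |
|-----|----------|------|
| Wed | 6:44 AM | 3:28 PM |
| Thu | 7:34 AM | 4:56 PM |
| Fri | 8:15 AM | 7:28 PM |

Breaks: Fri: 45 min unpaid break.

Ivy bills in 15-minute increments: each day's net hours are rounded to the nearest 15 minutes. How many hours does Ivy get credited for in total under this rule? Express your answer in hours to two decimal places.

28.50 hours

Wed: 6:44 AM–3:28 PM = 8 h 44 min → rounds to 8 h 45 min
Thu: 7:34 AM–4:56 PM = 9 h 22 min → rounds to 9 h 15 min
Fri: 8:15 AM–7:28 PM = 11 h 13 min − 45 min = 10 h 28 min → rounds to 10 h 30 min
Total credited: 28 h 30 min.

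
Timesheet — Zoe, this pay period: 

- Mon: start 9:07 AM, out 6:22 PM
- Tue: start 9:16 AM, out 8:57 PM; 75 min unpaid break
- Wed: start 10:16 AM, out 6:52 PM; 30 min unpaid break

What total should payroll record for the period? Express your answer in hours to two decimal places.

Mon: 9:07 AM–6:22 PM = 9 h 15 min
Tue: 9:16 AM–8:57 PM = 11 h 41 min; less 75 min break → 10 h 26 min
Wed: 10:16 AM–6:52 PM = 8 h 36 min; less 30 min break → 8 h 6 min
Total: 9 h 15 min + 10 h 26 min + 8 h 6 min = 27 h 47 min.

27.78 hours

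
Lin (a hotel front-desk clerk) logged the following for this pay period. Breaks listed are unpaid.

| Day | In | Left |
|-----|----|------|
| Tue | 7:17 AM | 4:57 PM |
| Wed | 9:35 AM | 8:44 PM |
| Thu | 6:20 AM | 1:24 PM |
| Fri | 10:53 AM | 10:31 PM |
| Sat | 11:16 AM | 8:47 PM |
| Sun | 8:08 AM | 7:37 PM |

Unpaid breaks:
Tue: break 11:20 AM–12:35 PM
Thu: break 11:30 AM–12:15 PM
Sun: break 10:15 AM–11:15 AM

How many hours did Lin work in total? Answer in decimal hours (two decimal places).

Tue: 7:17 AM–4:57 PM = 9 h 40 min; less 75 min break → 8 h 25 min
Wed: 9:35 AM–8:44 PM = 11 h 9 min
Thu: 6:20 AM–1:24 PM = 7 h 4 min; less 45 min break → 6 h 19 min
Fri: 10:53 AM–10:31 PM = 11 h 38 min
Sat: 11:16 AM–8:47 PM = 9 h 31 min
Sun: 8:08 AM–7:37 PM = 11 h 29 min; less 60 min break → 10 h 29 min
Total: 8 h 25 min + 11 h 9 min + 6 h 19 min + 11 h 38 min + 9 h 31 min + 10 h 29 min = 57 h 31 min.

57.52 hours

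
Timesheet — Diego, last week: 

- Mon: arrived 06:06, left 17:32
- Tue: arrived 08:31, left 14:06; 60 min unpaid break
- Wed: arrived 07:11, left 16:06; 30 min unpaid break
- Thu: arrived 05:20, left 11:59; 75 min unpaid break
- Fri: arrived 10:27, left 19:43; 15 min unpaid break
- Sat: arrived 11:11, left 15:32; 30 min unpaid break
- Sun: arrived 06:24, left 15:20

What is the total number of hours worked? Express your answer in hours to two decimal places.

Mon: 06:06–17:32 = 11 h 26 min
Tue: 08:31–14:06 = 5 h 35 min; less 60 min break → 4 h 35 min
Wed: 07:11–16:06 = 8 h 55 min; less 30 min break → 8 h 25 min
Thu: 05:20–11:59 = 6 h 39 min; less 75 min break → 5 h 24 min
Fri: 10:27–19:43 = 9 h 16 min; less 15 min break → 9 h 1 min
Sat: 11:11–15:32 = 4 h 21 min; less 30 min break → 3 h 51 min
Sun: 06:24–15:20 = 8 h 56 min
Total: 11 h 26 min + 4 h 35 min + 8 h 25 min + 5 h 24 min + 9 h 1 min + 3 h 51 min + 8 h 56 min = 51 h 38 min.

51.63 hours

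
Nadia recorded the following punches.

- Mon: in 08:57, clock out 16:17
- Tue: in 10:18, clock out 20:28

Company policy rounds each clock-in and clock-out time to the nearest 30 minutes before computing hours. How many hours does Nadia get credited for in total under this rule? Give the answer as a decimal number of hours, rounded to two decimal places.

17.50 hours

Mon: in 08:57→09:00, out 16:17→16:30; 7 h 30 min
Tue: in 10:18→10:30, out 20:28→20:30; 10 h 0 min
Total credited: 17 h 30 min.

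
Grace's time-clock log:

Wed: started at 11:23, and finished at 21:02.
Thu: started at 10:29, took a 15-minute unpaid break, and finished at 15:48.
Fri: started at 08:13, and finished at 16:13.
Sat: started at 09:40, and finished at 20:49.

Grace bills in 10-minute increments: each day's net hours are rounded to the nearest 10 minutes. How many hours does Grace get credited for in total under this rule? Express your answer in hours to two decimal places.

Wed: 11:23–21:02 = 9 h 39 min → rounds to 9 h 40 min
Thu: 10:29–15:48 = 5 h 19 min − 15 min = 5 h 4 min → rounds to 5 h 0 min
Fri: 08:13–16:13 = 8 h 0 min → rounds to 8 h 0 min
Sat: 09:40–20:49 = 11 h 9 min → rounds to 11 h 10 min
Total credited: 33 h 50 min.

33.83 hours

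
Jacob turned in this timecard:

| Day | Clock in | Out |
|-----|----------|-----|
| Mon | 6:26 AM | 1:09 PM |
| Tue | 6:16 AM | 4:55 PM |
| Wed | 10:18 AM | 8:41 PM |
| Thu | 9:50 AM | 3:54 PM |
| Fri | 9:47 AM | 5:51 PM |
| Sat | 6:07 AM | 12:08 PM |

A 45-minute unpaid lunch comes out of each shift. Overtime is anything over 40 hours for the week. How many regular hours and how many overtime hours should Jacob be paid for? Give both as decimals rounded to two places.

Regular 40.00 hours, overtime 3.40 hours

Mon: 6:26 AM–1:09 PM = 6 h 43 min; less 45 min break → 5 h 58 min
Tue: 6:16 AM–4:55 PM = 10 h 39 min; less 45 min break → 9 h 54 min
Wed: 10:18 AM–8:41 PM = 10 h 23 min; less 45 min break → 9 h 38 min
Thu: 9:50 AM–3:54 PM = 6 h 4 min; less 45 min break → 5 h 19 min
Fri: 9:47 AM–5:51 PM = 8 h 4 min; less 45 min break → 7 h 19 min
Sat: 6:07 AM–12:08 PM = 6 h 1 min; less 45 min break → 5 h 16 min
Total worked: 43 h 24 min = 43.40 h.
Threshold 40 h → overtime 3 h 24 min, regular 40 h 0 min.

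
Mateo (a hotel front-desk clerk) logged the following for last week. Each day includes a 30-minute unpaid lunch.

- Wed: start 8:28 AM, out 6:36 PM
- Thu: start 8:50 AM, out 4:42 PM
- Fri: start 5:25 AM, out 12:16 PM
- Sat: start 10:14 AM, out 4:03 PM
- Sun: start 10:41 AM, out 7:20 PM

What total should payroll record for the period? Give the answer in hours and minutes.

Wed: 8:28 AM–6:36 PM = 10 h 8 min; less 30 min break → 9 h 38 min
Thu: 8:50 AM–4:42 PM = 7 h 52 min; less 30 min break → 7 h 22 min
Fri: 5:25 AM–12:16 PM = 6 h 51 min; less 30 min break → 6 h 21 min
Sat: 10:14 AM–4:03 PM = 5 h 49 min; less 30 min break → 5 h 19 min
Sun: 10:41 AM–7:20 PM = 8 h 39 min; less 30 min break → 8 h 9 min
Total: 9 h 38 min + 7 h 22 min + 6 h 21 min + 5 h 19 min + 8 h 9 min = 36 h 49 min.

36 h 49 min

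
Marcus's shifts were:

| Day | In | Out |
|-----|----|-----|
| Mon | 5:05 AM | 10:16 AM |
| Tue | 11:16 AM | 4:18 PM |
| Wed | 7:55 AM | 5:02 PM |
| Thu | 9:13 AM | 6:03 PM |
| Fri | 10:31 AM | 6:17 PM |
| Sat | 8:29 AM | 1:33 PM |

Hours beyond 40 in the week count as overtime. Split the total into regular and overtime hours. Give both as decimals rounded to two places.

Mon: 5:05 AM–10:16 AM = 5 h 11 min
Tue: 11:16 AM–4:18 PM = 5 h 2 min
Wed: 7:55 AM–5:02 PM = 9 h 7 min
Thu: 9:13 AM–6:03 PM = 8 h 50 min
Fri: 10:31 AM–6:17 PM = 7 h 46 min
Sat: 8:29 AM–1:33 PM = 5 h 4 min
Total worked: 41 h 0 min = 41.00 h.
Threshold 40 h → overtime 1 h 0 min, regular 40 h 0 min.

Regular 40.00 hours, overtime 1.00 hours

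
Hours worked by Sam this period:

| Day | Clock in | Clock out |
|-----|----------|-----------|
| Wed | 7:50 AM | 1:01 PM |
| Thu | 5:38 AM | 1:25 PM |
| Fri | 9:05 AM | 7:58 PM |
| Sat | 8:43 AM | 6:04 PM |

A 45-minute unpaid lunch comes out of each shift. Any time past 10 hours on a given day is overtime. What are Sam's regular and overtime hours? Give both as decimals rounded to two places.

Wed: 7:50 AM–1:01 PM = 5 h 11 min; less 45 min break → 4 h 26 min
Thu: 5:38 AM–1:25 PM = 7 h 47 min; less 45 min break → 7 h 2 min
Fri: 9:05 AM–7:58 PM = 10 h 53 min; less 45 min break → 10 h 8 min
Sat: 8:43 AM–6:04 PM = 9 h 21 min; less 45 min break → 8 h 36 min
Wed reg 4 h 26 min / OT 0 h 0 min; Thu reg 7 h 2 min / OT 0 h 0 min; Fri reg 10 h 0 min / OT 0 h 8 min; Sat reg 8 h 36 min / OT 0 h 0 min.
Totals: regular 30 h 4 min, overtime 0 h 8 min.

Regular 30.07 hours, overtime 0.13 hours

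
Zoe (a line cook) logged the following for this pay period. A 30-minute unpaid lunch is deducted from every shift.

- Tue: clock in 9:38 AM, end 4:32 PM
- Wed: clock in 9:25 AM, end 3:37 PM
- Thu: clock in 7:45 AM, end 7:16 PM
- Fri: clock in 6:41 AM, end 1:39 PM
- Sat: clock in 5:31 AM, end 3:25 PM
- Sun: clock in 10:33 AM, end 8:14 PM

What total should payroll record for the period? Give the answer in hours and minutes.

Tue: 9:38 AM–4:32 PM = 6 h 54 min; less 30 min break → 6 h 24 min
Wed: 9:25 AM–3:37 PM = 6 h 12 min; less 30 min break → 5 h 42 min
Thu: 7:45 AM–7:16 PM = 11 h 31 min; less 30 min break → 11 h 1 min
Fri: 6:41 AM–1:39 PM = 6 h 58 min; less 30 min break → 6 h 28 min
Sat: 5:31 AM–3:25 PM = 9 h 54 min; less 30 min break → 9 h 24 min
Sun: 10:33 AM–8:14 PM = 9 h 41 min; less 30 min break → 9 h 11 min
Total: 6 h 24 min + 5 h 42 min + 11 h 1 min + 6 h 28 min + 9 h 24 min + 9 h 11 min = 48 h 10 min.

48 h 10 min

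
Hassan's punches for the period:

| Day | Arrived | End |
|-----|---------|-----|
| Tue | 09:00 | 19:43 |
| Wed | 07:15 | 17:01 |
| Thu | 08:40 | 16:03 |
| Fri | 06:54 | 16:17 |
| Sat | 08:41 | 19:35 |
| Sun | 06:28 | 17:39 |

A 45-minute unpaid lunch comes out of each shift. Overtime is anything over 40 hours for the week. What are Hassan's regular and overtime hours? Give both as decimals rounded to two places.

Regular 40.00 hours, overtime 14.83 hours

Tue: 09:00–19:43 = 10 h 43 min; less 45 min break → 9 h 58 min
Wed: 07:15–17:01 = 9 h 46 min; less 45 min break → 9 h 1 min
Thu: 08:40–16:03 = 7 h 23 min; less 45 min break → 6 h 38 min
Fri: 06:54–16:17 = 9 h 23 min; less 45 min break → 8 h 38 min
Sat: 08:41–19:35 = 10 h 54 min; less 45 min break → 10 h 9 min
Sun: 06:28–17:39 = 11 h 11 min; less 45 min break → 10 h 26 min
Total worked: 54 h 50 min = 54.83 h.
Threshold 40 h → overtime 14 h 50 min, regular 40 h 0 min.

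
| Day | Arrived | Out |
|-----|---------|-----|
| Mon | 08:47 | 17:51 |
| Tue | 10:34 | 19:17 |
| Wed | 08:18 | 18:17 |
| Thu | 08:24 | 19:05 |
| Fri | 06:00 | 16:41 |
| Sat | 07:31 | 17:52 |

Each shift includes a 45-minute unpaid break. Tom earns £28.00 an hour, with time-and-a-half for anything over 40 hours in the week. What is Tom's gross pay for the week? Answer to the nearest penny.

Mon: 08:47–17:51 = 9 h 4 min; less 45 min break → 8 h 19 min
Tue: 10:34–19:17 = 8 h 43 min; less 45 min break → 7 h 58 min
Wed: 08:18–18:17 = 9 h 59 min; less 45 min break → 9 h 14 min
Thu: 08:24–19:05 = 10 h 41 min; less 45 min break → 9 h 56 min
Fri: 06:00–16:41 = 10 h 41 min; less 45 min break → 9 h 56 min
Sat: 07:31–17:52 = 10 h 21 min; less 45 min break → 9 h 36 min
Total worked: 54 h 59 min = 3299 min.
Regular 40 h 0 min = 2400 min at £28.00/h; overtime 14 h 59 min = 899 min at £42.00/h.
Pay = (2400 × £28.00 + 899 × £42.00) ÷ 60 = £1749.30.

£1749.30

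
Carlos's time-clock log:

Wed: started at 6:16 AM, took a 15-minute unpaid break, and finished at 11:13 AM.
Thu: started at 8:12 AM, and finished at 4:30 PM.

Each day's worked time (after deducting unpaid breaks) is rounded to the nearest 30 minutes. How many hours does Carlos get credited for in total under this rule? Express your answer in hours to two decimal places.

13.00 hours

Wed: 6:16 AM–11:13 AM = 4 h 57 min − 15 min = 4 h 42 min → rounds to 4 h 30 min
Thu: 8:12 AM–4:30 PM = 8 h 18 min → rounds to 8 h 30 min
Total credited: 13 h 0 min.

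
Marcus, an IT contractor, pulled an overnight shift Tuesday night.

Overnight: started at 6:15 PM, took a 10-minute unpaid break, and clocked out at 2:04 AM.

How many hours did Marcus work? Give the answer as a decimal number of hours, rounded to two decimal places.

Overnight: 6:15 PM → midnight = 5 h 45 min; midnight → 2:04 AM = 2 h 4 min; span 7 h 49 min; less 10 min break → 7 h 39 min

7.65 hours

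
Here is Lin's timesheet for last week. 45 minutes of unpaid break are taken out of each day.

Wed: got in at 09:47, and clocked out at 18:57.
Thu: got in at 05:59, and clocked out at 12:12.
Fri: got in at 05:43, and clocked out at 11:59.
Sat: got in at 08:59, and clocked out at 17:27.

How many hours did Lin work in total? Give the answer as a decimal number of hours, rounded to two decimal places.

27.12 hours

Wed: 09:47–18:57 = 9 h 10 min; less 45 min break → 8 h 25 min
Thu: 05:59–12:12 = 6 h 13 min; less 45 min break → 5 h 28 min
Fri: 05:43–11:59 = 6 h 16 min; less 45 min break → 5 h 31 min
Sat: 08:59–17:27 = 8 h 28 min; less 45 min break → 7 h 43 min
Total: 8 h 25 min + 5 h 28 min + 5 h 31 min + 7 h 43 min = 27 h 7 min.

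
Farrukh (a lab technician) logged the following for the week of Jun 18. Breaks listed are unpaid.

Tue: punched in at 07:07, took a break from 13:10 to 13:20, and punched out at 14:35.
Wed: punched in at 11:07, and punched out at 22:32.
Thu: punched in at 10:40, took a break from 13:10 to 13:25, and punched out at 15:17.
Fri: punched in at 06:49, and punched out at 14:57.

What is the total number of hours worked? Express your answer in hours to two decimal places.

31.22 hours

Tue: 07:07–14:35 = 7 h 28 min; less 10 min break → 7 h 18 min
Wed: 11:07–22:32 = 11 h 25 min
Thu: 10:40–15:17 = 4 h 37 min; less 15 min break → 4 h 22 min
Fri: 06:49–14:57 = 8 h 8 min
Total: 7 h 18 min + 11 h 25 min + 4 h 22 min + 8 h 8 min = 31 h 13 min.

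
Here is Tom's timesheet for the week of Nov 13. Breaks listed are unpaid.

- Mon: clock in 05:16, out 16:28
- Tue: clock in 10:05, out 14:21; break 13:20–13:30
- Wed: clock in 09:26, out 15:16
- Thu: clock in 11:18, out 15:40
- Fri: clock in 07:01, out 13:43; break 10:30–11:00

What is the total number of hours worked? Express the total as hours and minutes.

31 h 42 min

Mon: 05:16–16:28 = 11 h 12 min
Tue: 10:05–14:21 = 4 h 16 min; less 10 min break → 4 h 6 min
Wed: 09:26–15:16 = 5 h 50 min
Thu: 11:18–15:40 = 4 h 22 min
Fri: 07:01–13:43 = 6 h 42 min; less 30 min break → 6 h 12 min
Total: 11 h 12 min + 4 h 6 min + 5 h 50 min + 4 h 22 min + 6 h 12 min = 31 h 42 min.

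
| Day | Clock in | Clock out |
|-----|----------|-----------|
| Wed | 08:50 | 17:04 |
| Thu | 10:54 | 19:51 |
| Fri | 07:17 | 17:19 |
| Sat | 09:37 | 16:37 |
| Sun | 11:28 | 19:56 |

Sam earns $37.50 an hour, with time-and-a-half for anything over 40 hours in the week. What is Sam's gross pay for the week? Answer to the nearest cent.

$1650.94

Wed: 08:50–17:04 = 8 h 14 min
Thu: 10:54–19:51 = 8 h 57 min
Fri: 07:17–17:19 = 10 h 2 min
Sat: 09:37–16:37 = 7 h 0 min
Sun: 11:28–19:56 = 8 h 28 min
Total worked: 42 h 41 min = 2561 min.
Regular 40 h 0 min = 2400 min at $37.50/h; overtime 2 h 41 min = 161 min at $56.25/h.
Pay = (2400 × $37.50 + 161 × $56.25) ÷ 60 = $1650.94.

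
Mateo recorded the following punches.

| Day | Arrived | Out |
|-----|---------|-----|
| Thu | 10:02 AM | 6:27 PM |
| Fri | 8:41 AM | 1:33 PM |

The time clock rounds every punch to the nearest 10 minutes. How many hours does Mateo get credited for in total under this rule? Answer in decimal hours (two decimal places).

13.33 hours

Thu: in 10:02 AM→10:00 AM, out 6:27 PM→6:30 PM; 8 h 30 min
Fri: in 8:41 AM→8:40 AM, out 1:33 PM→1:30 PM; 4 h 50 min
Total credited: 13 h 20 min.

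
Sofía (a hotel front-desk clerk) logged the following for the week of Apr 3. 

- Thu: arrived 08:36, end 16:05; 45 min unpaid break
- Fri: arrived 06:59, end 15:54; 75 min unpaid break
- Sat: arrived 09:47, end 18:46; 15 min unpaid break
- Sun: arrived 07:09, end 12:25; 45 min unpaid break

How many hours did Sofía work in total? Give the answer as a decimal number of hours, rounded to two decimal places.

Thu: 08:36–16:05 = 7 h 29 min; less 45 min break → 6 h 44 min
Fri: 06:59–15:54 = 8 h 55 min; less 75 min break → 7 h 40 min
Sat: 09:47–18:46 = 8 h 59 min; less 15 min break → 8 h 44 min
Sun: 07:09–12:25 = 5 h 16 min; less 45 min break → 4 h 31 min
Total: 6 h 44 min + 7 h 40 min + 8 h 44 min + 4 h 31 min = 27 h 39 min.

27.65 hours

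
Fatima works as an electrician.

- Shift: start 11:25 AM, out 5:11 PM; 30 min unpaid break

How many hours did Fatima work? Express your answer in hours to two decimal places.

5.27 hours

Shift: 11:25 AM–5:11 PM = 5 h 46 min; less 30 min break → 5 h 16 min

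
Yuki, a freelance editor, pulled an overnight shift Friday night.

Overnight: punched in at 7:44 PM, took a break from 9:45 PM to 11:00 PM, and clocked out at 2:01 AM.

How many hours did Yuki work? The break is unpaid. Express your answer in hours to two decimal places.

Overnight: 7:44 PM → midnight = 4 h 16 min; midnight → 2:01 AM = 2 h 1 min; span 6 h 17 min; less 75 min break → 5 h 2 min

5.03 hours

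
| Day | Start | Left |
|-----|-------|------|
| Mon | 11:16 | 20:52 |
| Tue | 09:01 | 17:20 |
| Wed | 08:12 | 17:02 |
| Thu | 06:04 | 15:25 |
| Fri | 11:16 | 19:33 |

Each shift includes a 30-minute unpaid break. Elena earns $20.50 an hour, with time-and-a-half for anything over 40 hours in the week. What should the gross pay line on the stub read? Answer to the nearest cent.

Mon: 11:16–20:52 = 9 h 36 min; less 30 min break → 9 h 6 min
Tue: 09:01–17:20 = 8 h 19 min; less 30 min break → 7 h 49 min
Wed: 08:12–17:02 = 8 h 50 min; less 30 min break → 8 h 20 min
Thu: 06:04–15:25 = 9 h 21 min; less 30 min break → 8 h 51 min
Fri: 11:16–19:33 = 8 h 17 min; less 30 min break → 7 h 47 min
Total worked: 41 h 53 min = 2513 min.
Regular 40 h 0 min = 2400 min at $20.50/h; overtime 1 h 53 min = 113 min at $30.75/h.
Pay = (2400 × $20.50 + 113 × $30.75) ÷ 60 = $877.91.

$877.91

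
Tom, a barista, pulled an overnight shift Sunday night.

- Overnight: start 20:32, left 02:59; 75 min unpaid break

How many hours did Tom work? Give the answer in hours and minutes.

5 h 12 min

Overnight: 20:32 → midnight = 3 h 28 min; midnight → 02:59 = 2 h 59 min; span 6 h 27 min; less 75 min break → 5 h 12 min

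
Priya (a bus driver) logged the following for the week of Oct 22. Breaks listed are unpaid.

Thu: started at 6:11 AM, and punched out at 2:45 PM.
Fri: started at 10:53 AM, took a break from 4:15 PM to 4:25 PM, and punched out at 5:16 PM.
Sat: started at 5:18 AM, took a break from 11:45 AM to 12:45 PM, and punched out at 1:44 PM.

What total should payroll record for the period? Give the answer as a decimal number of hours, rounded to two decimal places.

Thu: 6:11 AM–2:45 PM = 8 h 34 min
Fri: 10:53 AM–5:16 PM = 6 h 23 min; less 10 min break → 6 h 13 min
Sat: 5:18 AM–1:44 PM = 8 h 26 min; less 60 min break → 7 h 26 min
Total: 8 h 34 min + 6 h 13 min + 7 h 26 min = 22 h 13 min.

22.22 hours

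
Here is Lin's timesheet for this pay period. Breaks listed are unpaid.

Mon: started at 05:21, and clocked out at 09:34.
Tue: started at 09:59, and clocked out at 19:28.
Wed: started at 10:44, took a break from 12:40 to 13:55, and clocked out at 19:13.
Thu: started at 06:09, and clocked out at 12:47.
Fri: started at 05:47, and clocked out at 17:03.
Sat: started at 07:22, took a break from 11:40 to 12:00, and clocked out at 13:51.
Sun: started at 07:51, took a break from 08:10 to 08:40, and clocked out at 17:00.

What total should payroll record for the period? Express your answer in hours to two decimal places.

53.63 hours

Mon: 05:21–09:34 = 4 h 13 min
Tue: 09:59–19:28 = 9 h 29 min
Wed: 10:44–19:13 = 8 h 29 min; less 75 min break → 7 h 14 min
Thu: 06:09–12:47 = 6 h 38 min
Fri: 05:47–17:03 = 11 h 16 min
Sat: 07:22–13:51 = 6 h 29 min; less 20 min break → 6 h 9 min
Sun: 07:51–17:00 = 9 h 9 min; less 30 min break → 8 h 39 min
Total: 4 h 13 min + 9 h 29 min + 7 h 14 min + 6 h 38 min + 11 h 16 min + 6 h 9 min + 8 h 39 min = 53 h 38 min.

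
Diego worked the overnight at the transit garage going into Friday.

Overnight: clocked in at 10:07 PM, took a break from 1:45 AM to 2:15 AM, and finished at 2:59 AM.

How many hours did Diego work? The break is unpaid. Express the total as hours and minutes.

Overnight: 10:07 PM → midnight = 1 h 53 min; midnight → 2:59 AM = 2 h 59 min; span 4 h 52 min; less 30 min break → 4 h 22 min

4 h 22 min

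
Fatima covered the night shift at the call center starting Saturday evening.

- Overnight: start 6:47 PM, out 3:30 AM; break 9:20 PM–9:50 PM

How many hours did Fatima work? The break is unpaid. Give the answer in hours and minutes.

Overnight: 6:47 PM → midnight = 5 h 13 min; midnight → 3:30 AM = 3 h 30 min; span 8 h 43 min; less 30 min break → 8 h 13 min

8 h 13 min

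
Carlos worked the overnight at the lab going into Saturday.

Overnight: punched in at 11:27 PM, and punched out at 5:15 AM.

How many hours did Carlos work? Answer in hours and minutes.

Overnight: 11:27 PM → midnight = 0 h 33 min; midnight → 5:15 AM = 5 h 15 min; span 5 h 48 min

5 h 48 min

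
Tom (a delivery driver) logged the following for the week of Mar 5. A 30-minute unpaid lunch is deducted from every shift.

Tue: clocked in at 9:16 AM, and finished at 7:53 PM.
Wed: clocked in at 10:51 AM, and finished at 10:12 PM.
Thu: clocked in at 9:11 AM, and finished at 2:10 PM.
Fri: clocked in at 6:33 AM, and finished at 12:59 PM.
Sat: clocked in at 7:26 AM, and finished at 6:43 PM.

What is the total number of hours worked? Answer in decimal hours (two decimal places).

42.17 hours

Tue: 9:16 AM–7:53 PM = 10 h 37 min; less 30 min break → 10 h 7 min
Wed: 10:51 AM–10:12 PM = 11 h 21 min; less 30 min break → 10 h 51 min
Thu: 9:11 AM–2:10 PM = 4 h 59 min; less 30 min break → 4 h 29 min
Fri: 6:33 AM–12:59 PM = 6 h 26 min; less 30 min break → 5 h 56 min
Sat: 7:26 AM–6:43 PM = 11 h 17 min; less 30 min break → 10 h 47 min
Total: 10 h 7 min + 10 h 51 min + 4 h 29 min + 5 h 56 min + 10 h 47 min = 42 h 10 min.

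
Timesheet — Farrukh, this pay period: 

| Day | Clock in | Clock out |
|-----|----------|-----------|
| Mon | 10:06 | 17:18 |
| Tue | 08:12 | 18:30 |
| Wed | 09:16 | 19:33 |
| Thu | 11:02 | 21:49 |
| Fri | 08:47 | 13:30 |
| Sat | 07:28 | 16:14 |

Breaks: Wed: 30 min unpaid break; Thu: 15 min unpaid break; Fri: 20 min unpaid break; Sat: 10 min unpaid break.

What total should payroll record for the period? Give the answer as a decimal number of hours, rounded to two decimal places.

Mon: 10:06–17:18 = 7 h 12 min
Tue: 08:12–18:30 = 10 h 18 min
Wed: 09:16–19:33 = 10 h 17 min; less 30 min break → 9 h 47 min
Thu: 11:02–21:49 = 10 h 47 min; less 15 min break → 10 h 32 min
Fri: 08:47–13:30 = 4 h 43 min; less 20 min break → 4 h 23 min
Sat: 07:28–16:14 = 8 h 46 min; less 10 min break → 8 h 36 min
Total: 7 h 12 min + 10 h 18 min + 9 h 47 min + 10 h 32 min + 4 h 23 min + 8 h 36 min = 50 h 48 min.

50.80 hours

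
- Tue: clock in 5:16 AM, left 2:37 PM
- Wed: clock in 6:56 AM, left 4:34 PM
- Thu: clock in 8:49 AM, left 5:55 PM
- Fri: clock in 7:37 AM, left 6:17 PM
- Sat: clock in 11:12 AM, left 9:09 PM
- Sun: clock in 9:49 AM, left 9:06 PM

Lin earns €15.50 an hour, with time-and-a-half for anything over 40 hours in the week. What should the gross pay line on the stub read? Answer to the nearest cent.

Tue: 5:16 AM–2:37 PM = 9 h 21 min
Wed: 6:56 AM–4:34 PM = 9 h 38 min
Thu: 8:49 AM–5:55 PM = 9 h 6 min
Fri: 7:37 AM–6:17 PM = 10 h 40 min
Sat: 11:12 AM–9:09 PM = 9 h 57 min
Sun: 9:49 AM–9:06 PM = 11 h 17 min
Total worked: 59 h 59 min = 3599 min.
Regular 40 h 0 min = 2400 min at €15.50/h; overtime 19 h 59 min = 1199 min at €23.25/h.
Pay = (2400 × €15.50 + 1199 × €23.25) ÷ 60 = €1084.61.

€1084.61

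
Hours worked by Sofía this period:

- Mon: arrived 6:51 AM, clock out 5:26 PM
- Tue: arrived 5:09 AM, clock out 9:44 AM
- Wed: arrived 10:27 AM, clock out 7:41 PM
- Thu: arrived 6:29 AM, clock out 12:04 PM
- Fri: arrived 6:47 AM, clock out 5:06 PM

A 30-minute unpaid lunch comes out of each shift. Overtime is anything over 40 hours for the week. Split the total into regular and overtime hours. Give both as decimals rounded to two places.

Regular 37.80 hours, overtime 0.00 hours

Mon: 6:51 AM–5:26 PM = 10 h 35 min; less 30 min break → 10 h 5 min
Tue: 5:09 AM–9:44 AM = 4 h 35 min; less 30 min break → 4 h 5 min
Wed: 10:27 AM–7:41 PM = 9 h 14 min; less 30 min break → 8 h 44 min
Thu: 6:29 AM–12:04 PM = 5 h 35 min; less 30 min break → 5 h 5 min
Fri: 6:47 AM–5:06 PM = 10 h 19 min; less 30 min break → 9 h 49 min
Total worked: 37 h 48 min = 37.80 h.
Threshold 40 h → overtime 0 h 0 min, regular 37 h 48 min.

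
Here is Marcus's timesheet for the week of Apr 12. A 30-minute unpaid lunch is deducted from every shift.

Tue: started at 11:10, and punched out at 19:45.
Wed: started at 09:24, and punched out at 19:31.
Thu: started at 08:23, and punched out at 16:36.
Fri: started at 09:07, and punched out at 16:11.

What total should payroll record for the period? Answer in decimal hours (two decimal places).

31.98 hours

Tue: 11:10–19:45 = 8 h 35 min; less 30 min break → 8 h 5 min
Wed: 09:24–19:31 = 10 h 7 min; less 30 min break → 9 h 37 min
Thu: 08:23–16:36 = 8 h 13 min; less 30 min break → 7 h 43 min
Fri: 09:07–16:11 = 7 h 4 min; less 30 min break → 6 h 34 min
Total: 8 h 5 min + 9 h 37 min + 7 h 43 min + 6 h 34 min = 31 h 59 min.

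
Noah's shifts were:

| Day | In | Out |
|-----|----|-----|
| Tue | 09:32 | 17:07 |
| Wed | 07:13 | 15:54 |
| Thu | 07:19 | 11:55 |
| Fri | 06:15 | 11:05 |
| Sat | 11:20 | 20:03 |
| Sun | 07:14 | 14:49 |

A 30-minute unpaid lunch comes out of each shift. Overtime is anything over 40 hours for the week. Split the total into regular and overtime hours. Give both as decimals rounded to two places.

Regular 39.00 hours, overtime 0.00 hours

Tue: 09:32–17:07 = 7 h 35 min; less 30 min break → 7 h 5 min
Wed: 07:13–15:54 = 8 h 41 min; less 30 min break → 8 h 11 min
Thu: 07:19–11:55 = 4 h 36 min; less 30 min break → 4 h 6 min
Fri: 06:15–11:05 = 4 h 50 min; less 30 min break → 4 h 20 min
Sat: 11:20–20:03 = 8 h 43 min; less 30 min break → 8 h 13 min
Sun: 07:14–14:49 = 7 h 35 min; less 30 min break → 7 h 5 min
Total worked: 39 h 0 min = 39.00 h.
Threshold 40 h → overtime 0 h 0 min, regular 39 h 0 min.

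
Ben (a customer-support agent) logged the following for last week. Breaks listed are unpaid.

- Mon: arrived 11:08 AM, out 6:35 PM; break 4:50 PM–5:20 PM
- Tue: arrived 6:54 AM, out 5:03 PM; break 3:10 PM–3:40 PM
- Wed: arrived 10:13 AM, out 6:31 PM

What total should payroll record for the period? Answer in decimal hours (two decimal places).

24.90 hours

Mon: 11:08 AM–6:35 PM = 7 h 27 min; less 30 min break → 6 h 57 min
Tue: 6:54 AM–5:03 PM = 10 h 9 min; less 30 min break → 9 h 39 min
Wed: 10:13 AM–6:31 PM = 8 h 18 min
Total: 6 h 57 min + 9 h 39 min + 8 h 18 min = 24 h 54 min.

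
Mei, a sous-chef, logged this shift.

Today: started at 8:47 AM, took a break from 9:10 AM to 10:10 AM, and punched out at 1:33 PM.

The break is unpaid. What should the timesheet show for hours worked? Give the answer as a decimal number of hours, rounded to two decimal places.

Today: 8:47 AM–1:33 PM = 4 h 46 min; less 60 min break → 3 h 46 min

3.77 hours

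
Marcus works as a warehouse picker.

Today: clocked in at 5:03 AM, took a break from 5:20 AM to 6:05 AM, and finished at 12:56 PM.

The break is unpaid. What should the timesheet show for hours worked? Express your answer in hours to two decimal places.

7.13 hours

Today: 5:03 AM–12:56 PM = 7 h 53 min; less 45 min break → 7 h 8 min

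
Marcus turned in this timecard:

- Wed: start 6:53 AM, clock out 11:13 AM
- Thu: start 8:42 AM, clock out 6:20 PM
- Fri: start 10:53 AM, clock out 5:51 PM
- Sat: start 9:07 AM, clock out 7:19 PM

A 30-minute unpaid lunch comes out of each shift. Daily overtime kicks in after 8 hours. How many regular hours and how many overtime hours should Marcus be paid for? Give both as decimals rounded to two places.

Regular 26.30 hours, overtime 2.83 hours

Wed: 6:53 AM–11:13 AM = 4 h 20 min; less 30 min break → 3 h 50 min
Thu: 8:42 AM–6:20 PM = 9 h 38 min; less 30 min break → 9 h 8 min
Fri: 10:53 AM–5:51 PM = 6 h 58 min; less 30 min break → 6 h 28 min
Sat: 9:07 AM–7:19 PM = 10 h 12 min; less 30 min break → 9 h 42 min
Wed reg 3 h 50 min / OT 0 h 0 min; Thu reg 8 h 0 min / OT 1 h 8 min; Fri reg 6 h 28 min / OT 0 h 0 min; Sat reg 8 h 0 min / OT 1 h 42 min.
Totals: regular 26 h 18 min, overtime 2 h 50 min.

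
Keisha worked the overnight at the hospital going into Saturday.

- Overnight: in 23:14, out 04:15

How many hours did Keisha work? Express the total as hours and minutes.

5 h 1 min

Overnight: 23:14 → midnight = 0 h 46 min; midnight → 04:15 = 4 h 15 min; span 5 h 1 min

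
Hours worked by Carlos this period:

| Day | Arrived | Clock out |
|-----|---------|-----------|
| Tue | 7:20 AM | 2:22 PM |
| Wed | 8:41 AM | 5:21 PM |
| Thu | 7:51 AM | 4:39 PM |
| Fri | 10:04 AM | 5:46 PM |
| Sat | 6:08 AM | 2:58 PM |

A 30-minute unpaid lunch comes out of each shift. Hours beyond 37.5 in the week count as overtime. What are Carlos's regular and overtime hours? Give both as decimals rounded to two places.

Regular 37.50 hours, overtime 1.03 hours

Tue: 7:20 AM–2:22 PM = 7 h 2 min; less 30 min break → 6 h 32 min
Wed: 8:41 AM–5:21 PM = 8 h 40 min; less 30 min break → 8 h 10 min
Thu: 7:51 AM–4:39 PM = 8 h 48 min; less 30 min break → 8 h 18 min
Fri: 10:04 AM–5:46 PM = 7 h 42 min; less 30 min break → 7 h 12 min
Sat: 6:08 AM–2:58 PM = 8 h 50 min; less 30 min break → 8 h 20 min
Total worked: 38 h 32 min = 38.53 h.
Threshold 37.5 h → overtime 1 h 2 min, regular 37 h 30 min.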